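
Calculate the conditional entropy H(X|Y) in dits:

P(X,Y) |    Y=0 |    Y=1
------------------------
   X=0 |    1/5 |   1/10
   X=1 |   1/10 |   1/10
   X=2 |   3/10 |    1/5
0.4442 dits

Using the chain rule: H(X|Y) = H(X,Y) - H(Y)

First, compute H(X,Y) = 0.7365 dits

Marginal P(Y) = (3/5, 2/5)
H(Y) = 0.2923 dits

H(X|Y) = H(X,Y) - H(Y) = 0.7365 - 0.2923 = 0.4442 dits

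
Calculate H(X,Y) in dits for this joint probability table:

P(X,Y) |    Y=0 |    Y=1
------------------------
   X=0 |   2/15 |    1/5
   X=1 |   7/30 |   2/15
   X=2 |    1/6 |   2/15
0.7670 dits

Joint entropy is H(X,Y) = -Σ_{x,y} p(x,y) log p(x,y).

Summing over all non-zero entries:
H(X,Y) = -[2/15·log_10(2/15) + 1/5·log_10(1/5) + 7/30·log_10(7/30) + 2/15·log_10(2/15) + 1/6·log_10(1/6) + 2/15·log_10(2/15)]
H(X,Y) = 0.7670 dits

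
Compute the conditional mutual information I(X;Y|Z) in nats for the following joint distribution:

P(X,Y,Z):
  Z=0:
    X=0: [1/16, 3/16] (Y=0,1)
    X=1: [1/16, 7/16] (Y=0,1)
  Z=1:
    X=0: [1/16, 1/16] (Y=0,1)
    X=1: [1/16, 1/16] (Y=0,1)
0.0090 nats

Conditional mutual information: I(X;Y|Z) = H(X|Z) + H(Y|Z) - H(X,Y|Z)

H(Z) = 0.5623
H(X,Z) = 1.2130 → H(X|Z) = 0.6507
H(Y,Z) = 1.0735 → H(Y|Z) = 0.5112
H(X,Y,Z) = 1.7153 → H(X,Y|Z) = 1.1529

I(X;Y|Z) = 0.6507 + 0.5112 - 1.1529 = 0.0090 nats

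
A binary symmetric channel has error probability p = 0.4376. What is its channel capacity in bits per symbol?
0.0113 bits

For a binary symmetric channel (BSC) with error probability p:
Capacity C = 1 - H(p) bits per symbol

where H(p) = -p log₂(p) - (1-p) log₂(1-p) is the binary entropy function.

H(0.4376) = 0.9887 bits
C = 1 - 0.9887 = 0.0113 bits per symbol

This means we can reliably transmit up to 0.0113 bits of information per channel use.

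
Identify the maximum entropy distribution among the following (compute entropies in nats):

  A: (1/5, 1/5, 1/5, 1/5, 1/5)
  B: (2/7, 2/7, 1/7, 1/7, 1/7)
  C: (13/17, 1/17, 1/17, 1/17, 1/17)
A

For a discrete distribution over n outcomes, entropy is maximized by the uniform distribution.

Computing entropies:
H(A) = 1.6094 nats
H(B) = 1.5498 nats
H(C) = 0.8718 nats

The uniform distribution (where all probabilities equal 1/5) achieves the maximum entropy of log_e(5) = 1.6094 nats.

Distribution A has the highest entropy.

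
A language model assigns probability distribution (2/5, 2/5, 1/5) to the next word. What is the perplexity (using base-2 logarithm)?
2.8717

Perplexity is 2^H (or exp(H) for natural log).

First, H = -Σ p log p = 1.5219 bits
Perplexity = 2^1.5219 = 2.8717

Interpretation: The model's uncertainty is equivalent to choosing uniformly among 2.9 options.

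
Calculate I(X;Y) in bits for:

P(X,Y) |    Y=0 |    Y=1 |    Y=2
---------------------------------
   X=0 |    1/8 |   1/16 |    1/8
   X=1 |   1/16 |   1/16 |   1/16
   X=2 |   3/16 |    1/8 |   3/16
0.0079 bits

Mutual information: I(X;Y) = H(X) + H(Y) - H(X,Y)

Marginals:
P(X) = (5/16, 3/16, 1/2), H(X) = 1.4772 bits
P(Y) = (3/8, 1/4, 3/8), H(Y) = 1.5613 bits

Joint entropy: H(X,Y) = 3.0306 bits

I(X;Y) = 1.4772 + 1.5613 - 3.0306 = 0.0079 bits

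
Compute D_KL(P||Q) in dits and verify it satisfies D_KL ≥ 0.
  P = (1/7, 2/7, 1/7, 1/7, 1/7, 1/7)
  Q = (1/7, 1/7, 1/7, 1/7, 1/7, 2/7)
0.0430 dits

KL divergence satisfies the Gibbs inequality: D_KL(P||Q) ≥ 0 for all distributions P, Q.

D_KL(P||Q) = Σ p(x) log(p(x)/q(x))
Term by term:
  x=0: 1/7 × log_10[(1/7)/(1/7)] = 0.0000
  x=1: 2/7 × log_10[(2/7)/(1/7)] = 0.0860
  x=2: 1/7 × log_10[(1/7)/(1/7)] = 0.0000
  x=3: 1/7 × log_10[(1/7)/(1/7)] = 0.0000
  x=4: 1/7 × log_10[(1/7)/(1/7)] = 0.0000
  x=5: 1/7 × log_10[(1/7)/(2/7)] = -0.0430
D_KL(P||Q) = 0.0430 dits

D_KL(P||Q) = 0.0430 ≥ 0 ✓

This non-negativity is a fundamental property: relative entropy cannot be negative because it measures how different Q is from P.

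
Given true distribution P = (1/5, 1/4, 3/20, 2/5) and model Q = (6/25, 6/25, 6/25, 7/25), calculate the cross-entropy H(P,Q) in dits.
0.5930 dits

Cross-entropy: H(P,Q) = -Σ p(x) log q(x)

Alternatively: H(P,Q) = H(P) + D_KL(P||Q)
H(P) = 0.5731 dits
D_KL(P||Q) = 0.0199 dits

H(P,Q) = 0.5731 + 0.0199 = 0.5930 dits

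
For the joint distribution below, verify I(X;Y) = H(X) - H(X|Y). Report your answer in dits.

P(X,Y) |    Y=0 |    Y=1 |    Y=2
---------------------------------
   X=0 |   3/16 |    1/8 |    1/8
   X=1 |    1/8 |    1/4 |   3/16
I(X;Y) = 0.0113 dits

Mutual information has multiple equivalent forms:
- I(X;Y) = H(X) - H(X|Y)
- I(X;Y) = H(Y) - H(Y|X)
- I(X;Y) = H(X) + H(Y) - H(X,Y)

Computing all quantities:
H(X) = 0.2976, H(Y) = 0.4755, H(X,Y) = 0.7618
H(X|Y) = 0.2863, H(Y|X) = 0.4642

Verification:
H(X) - H(X|Y) = 0.2976 - 0.2863 = 0.0113
H(Y) - H(Y|X) = 0.4755 - 0.4642 = 0.0113
H(X) + H(Y) - H(X,Y) = 0.2976 + 0.4755 - 0.7618 = 0.0113

All forms give I(X;Y) = 0.0113 dits. ✓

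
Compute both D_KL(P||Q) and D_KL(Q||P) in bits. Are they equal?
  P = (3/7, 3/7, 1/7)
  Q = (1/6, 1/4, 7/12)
D_KL(P||Q) = 0.6273, D_KL(Q||P) = 0.7625

KL divergence is not symmetric: D_KL(P||Q) ≠ D_KL(Q||P) in general.

D_KL(P||Q) = 0.6273 bits
D_KL(Q||P) = 0.7625 bits

No, they are not equal!

This asymmetry is why KL divergence is not a true distance metric.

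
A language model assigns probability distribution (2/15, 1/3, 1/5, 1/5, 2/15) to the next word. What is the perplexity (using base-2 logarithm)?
4.6987

Perplexity is 2^H (or exp(H) for natural log).

First, H = -Σ p log p = 2.2323 bits
Perplexity = 2^2.2323 = 4.6987

Interpretation: The model's uncertainty is equivalent to choosing uniformly among 4.7 options.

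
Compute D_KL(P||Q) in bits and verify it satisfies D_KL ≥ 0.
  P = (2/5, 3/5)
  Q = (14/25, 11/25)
0.0743 bits

KL divergence satisfies the Gibbs inequality: D_KL(P||Q) ≥ 0 for all distributions P, Q.

D_KL(P||Q) = Σ p(x) log(p(x)/q(x))
Term by term:
  x=0: 2/5 × log_2[(2/5)/(14/25)] = -0.1942
  x=1: 3/5 × log_2[(3/5)/(11/25)] = 0.2685
D_KL(P||Q) = 0.0743 bits

D_KL(P||Q) = 0.0743 ≥ 0 ✓

This non-negativity is a fundamental property: relative entropy cannot be negative because it measures how different Q is from P.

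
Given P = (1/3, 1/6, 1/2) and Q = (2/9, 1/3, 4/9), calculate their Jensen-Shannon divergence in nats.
0.0206 nats

Jensen-Shannon divergence is:
JSD(P||Q) = 0.5 × D_KL(P||M) + 0.5 × D_KL(Q||M)
where M = 0.5 × (P + Q) is the mixture distribution.

M = 0.5 × (1/3, 1/6, 1/2) + 0.5 × (2/9, 1/3, 4/9) = (5/18, 1/4, 17/36)

D_KL(P||M) = 0.0218 nats
D_KL(Q||M) = 0.0194 nats

JSD(P||Q) = 0.5 × 0.0218 + 0.5 × 0.0194 = 0.0206 nats

Unlike KL divergence, JSD is symmetric and bounded: 0 ≤ JSD ≤ log(2).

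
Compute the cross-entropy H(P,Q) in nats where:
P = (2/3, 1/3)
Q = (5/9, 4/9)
0.6622 nats

Cross-entropy: H(P,Q) = -Σ p(x) log q(x)

Alternatively: H(P,Q) = H(P) + D_KL(P||Q)
H(P) = 0.6365 nats
D_KL(P||Q) = 0.0257 nats

H(P,Q) = 0.6365 + 0.0257 = 0.6622 nats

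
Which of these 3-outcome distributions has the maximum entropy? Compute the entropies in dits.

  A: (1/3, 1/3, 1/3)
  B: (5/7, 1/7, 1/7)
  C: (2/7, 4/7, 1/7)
A

For a discrete distribution over n outcomes, entropy is maximized by the uniform distribution.

Computing entropies:
H(A) = 0.4771 dits
H(B) = 0.3458 dits
H(C) = 0.4151 dits

The uniform distribution (where all probabilities equal 1/3) achieves the maximum entropy of log_10(3) = 0.4771 dits.

Distribution A has the highest entropy.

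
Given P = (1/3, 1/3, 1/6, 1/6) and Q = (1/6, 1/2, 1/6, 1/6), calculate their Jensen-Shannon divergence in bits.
0.0325 bits

Jensen-Shannon divergence is:
JSD(P||Q) = 0.5 × D_KL(P||M) + 0.5 × D_KL(Q||M)
where M = 0.5 × (P + Q) is the mixture distribution.

M = 0.5 × (1/3, 1/3, 1/6, 1/6) + 0.5 × (1/6, 1/2, 1/6, 1/6) = (1/4, 5/12, 1/6, 1/6)

D_KL(P||M) = 0.0310 bits
D_KL(Q||M) = 0.0340 bits

JSD(P||Q) = 0.5 × 0.0310 + 0.5 × 0.0340 = 0.0325 bits

Unlike KL divergence, JSD is symmetric and bounded: 0 ≤ JSD ≤ log(2).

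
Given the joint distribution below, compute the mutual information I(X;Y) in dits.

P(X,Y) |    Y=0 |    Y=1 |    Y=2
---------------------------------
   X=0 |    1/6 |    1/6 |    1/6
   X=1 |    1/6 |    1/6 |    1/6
0.0000 dits

Mutual information: I(X;Y) = H(X) + H(Y) - H(X,Y)

Marginals:
P(X) = (1/2, 1/2), H(X) = 0.3010 dits
P(Y) = (1/3, 1/3, 1/3), H(Y) = 0.4771 dits

Joint entropy: H(X,Y) = 0.7782 dits

I(X;Y) = 0.3010 + 0.4771 - 0.7782 = 0.0000 dits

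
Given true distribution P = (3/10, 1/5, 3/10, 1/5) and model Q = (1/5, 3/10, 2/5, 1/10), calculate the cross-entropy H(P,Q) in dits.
0.6336 dits

Cross-entropy: H(P,Q) = -Σ p(x) log q(x)

Alternatively: H(P,Q) = H(P) + D_KL(P||Q)
H(P) = 0.5933 dits
D_KL(P||Q) = 0.0403 dits

H(P,Q) = 0.5933 + 0.0403 = 0.6336 dits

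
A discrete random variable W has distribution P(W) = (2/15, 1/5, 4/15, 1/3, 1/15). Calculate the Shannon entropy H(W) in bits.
2.1493 bits

Shannon entropy is H(X) = -Σ p(x) log p(x).

For P = (2/15, 1/5, 4/15, 1/3, 1/15):
H = -2/15 × log_2(2/15) -1/5 × log_2(1/5) -4/15 × log_2(4/15) -1/3 × log_2(1/3) -1/15 × log_2(1/15)
H = 2.1493 bits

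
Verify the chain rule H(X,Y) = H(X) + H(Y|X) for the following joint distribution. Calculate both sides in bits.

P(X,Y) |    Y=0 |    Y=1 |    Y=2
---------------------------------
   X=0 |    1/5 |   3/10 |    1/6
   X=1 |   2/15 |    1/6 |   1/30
H(X,Y) = 2.3983, H(X) = 0.9183, H(Y|X) = 1.4800 (all in bits)

Chain rule: H(X,Y) = H(X) + H(Y|X)

Left side — joint entropy directly:
H(X,Y) = -Σ p(x,y) log p(x,y) = 2.3983 bits

Right side — compute H(Y|X) from the conditional distributions:
P(X) = (2/3, 1/3), so H(X) = 0.9183 bits
H(Y|X) = Σ_x P(X=x) · H(Y|X=x):
  P(Y|X=0) = (3/10, 9/20, 1/4), H(Y|X=0) = 1.5395, weight P(X=0) = 2/3
  P(Y|X=1) = (2/5, 1/2, 1/10), H(Y|X=1) = 1.3610, weight P(X=1) = 1/3
H(Y|X) = 1.4800 bits

H(X) + H(Y|X) = 0.9183 + 1.4800 = 2.3983 bits

Both sides equal 2.3983 bits. ✓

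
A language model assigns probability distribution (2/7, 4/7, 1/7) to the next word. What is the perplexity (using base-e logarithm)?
2.6005

Perplexity is e^H (or exp(H) for natural log).

First, H = -Σ p log p = 0.9557 nats
Perplexity = e^0.9557 = 2.6005

Interpretation: The model's uncertainty is equivalent to choosing uniformly among 2.6 options.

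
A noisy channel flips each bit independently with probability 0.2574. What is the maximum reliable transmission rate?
0.1772 bits

For a binary symmetric channel (BSC) with error probability p:
Capacity C = 1 - H(p) bits per symbol

where H(p) = -p log₂(p) - (1-p) log₂(1-p) is the binary entropy function.

H(0.2574) = 0.8228 bits
C = 1 - 0.8228 = 0.1772 bits per symbol

This means we can reliably transmit up to 0.1772 bits of information per channel use.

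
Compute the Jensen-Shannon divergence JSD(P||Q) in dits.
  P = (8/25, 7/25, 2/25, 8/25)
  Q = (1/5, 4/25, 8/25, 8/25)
0.0234 dits

Jensen-Shannon divergence is:
JSD(P||Q) = 0.5 × D_KL(P||M) + 0.5 × D_KL(Q||M)
where M = 0.5 × (P + Q) is the mixture distribution.

M = 0.5 × (8/25, 7/25, 2/25, 8/25) + 0.5 × (1/5, 4/25, 8/25, 8/25) = (0.26, 0.22, 1/5, 8/25)

D_KL(P||M) = 0.0263 dits
D_KL(Q||M) = 0.0204 dits

JSD(P||Q) = 0.5 × 0.0263 + 0.5 × 0.0204 = 0.0234 dits

Unlike KL divergence, JSD is symmetric and bounded: 0 ≤ JSD ≤ log(2).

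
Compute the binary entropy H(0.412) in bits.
0.9775 bits

The binary entropy function is:
H(p) = -p log(p) - (1-p) log(1-p)

H(0.412) = -0.412 × log_2(0.412) - 0.588 × log_2(0.588)
H(0.412) = 0.9775 bits

Note: Binary entropy is maximized at p=0.5 (H=1 bit) and minimized at p=0 or p=1 (H=0).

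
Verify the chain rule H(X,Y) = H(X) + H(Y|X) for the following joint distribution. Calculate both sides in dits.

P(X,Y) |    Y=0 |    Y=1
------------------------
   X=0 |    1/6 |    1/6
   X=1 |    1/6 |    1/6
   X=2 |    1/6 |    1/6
H(X,Y) = 0.7782, H(X) = 0.4771, H(Y|X) = 0.3010 (all in dits)

Chain rule: H(X,Y) = H(X) + H(Y|X)

Left side — joint entropy directly:
H(X,Y) = -Σ p(x,y) log p(x,y) = 0.7782 dits

Right side — compute H(Y|X) from the conditional distributions:
P(X) = (1/3, 1/3, 1/3), so H(X) = 0.4771 dits
H(Y|X) = Σ_x P(X=x) · H(Y|X=x):
  P(Y|X=0) = (1/2, 1/2), H(Y|X=0) = 0.3010, weight P(X=0) = 1/3
  P(Y|X=1) = (1/2, 1/2), H(Y|X=1) = 0.3010, weight P(X=1) = 1/3
  P(Y|X=2) = (1/2, 1/2), H(Y|X=2) = 0.3010, weight P(X=2) = 1/3
H(Y|X) = 0.3010 dits

H(X) + H(Y|X) = 0.4771 + 0.3010 = 0.7782 dits

Both sides equal 0.7782 dits. ✓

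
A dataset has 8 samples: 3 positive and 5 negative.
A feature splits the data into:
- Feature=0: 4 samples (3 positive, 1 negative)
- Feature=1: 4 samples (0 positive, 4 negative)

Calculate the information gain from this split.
0.5488 bits

Information Gain = H(Y) - H(Y|Feature)

Before split:
P(positive) = 3/8 = 0.3750
H(Y) = 0.9544 bits

After split:
Feature=0: H = 0.8113 bits (weight = 4/8)
Feature=1: H = 0.0000 bits (weight = 4/8)
H(Y|Feature) = (4/8)×0.8113 + (4/8)×0.0000 = 0.4056 bits

Information Gain = 0.9544 - 0.4056 = 0.5488 bits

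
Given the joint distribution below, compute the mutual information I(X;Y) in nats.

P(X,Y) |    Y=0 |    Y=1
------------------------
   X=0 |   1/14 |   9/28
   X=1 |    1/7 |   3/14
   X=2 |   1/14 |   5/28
0.0221 nats

Mutual information: I(X;Y) = H(X) + H(Y) - H(X,Y)

Marginals:
P(X) = (11/28, 5/14, 1/4), H(X) = 1.0813 nats
P(Y) = (2/7, 5/7), H(Y) = 0.5983 nats

Joint entropy: H(X,Y) = 1.6575 nats

I(X;Y) = 1.0813 + 0.5983 - 1.6575 = 0.0221 nats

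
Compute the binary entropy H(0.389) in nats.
0.6683 nats

The binary entropy function is:
H(p) = -p log(p) - (1-p) log(1-p)

H(0.389) = -0.389 × log_e(0.389) - 0.611 × log_e(0.611)
H(0.389) = 0.6683 nats

Note: Binary entropy is maximized at p=0.5 (H=1 bit) and minimized at p=0 or p=1 (H=0).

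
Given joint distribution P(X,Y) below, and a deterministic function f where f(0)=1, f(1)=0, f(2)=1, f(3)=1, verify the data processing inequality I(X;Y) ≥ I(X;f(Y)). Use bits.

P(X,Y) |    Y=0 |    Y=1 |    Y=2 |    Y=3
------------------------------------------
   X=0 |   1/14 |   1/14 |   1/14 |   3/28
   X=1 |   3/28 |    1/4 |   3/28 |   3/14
I(X;Y) = 0.0184, I(X;f(Y)) = 0.0160, inequality holds: 0.0184 ≥ 0.0160

Data Processing Inequality: For any Markov chain X → Y → Z, we have I(X;Y) ≥ I(X;Z).

Here Z = f(Y) is a deterministic function of Y, forming X → Y → Z.

Original I(X;Y) = 0.0184 bits

After applying f:
P(X,Z) where Z=f(Y):
- P(X,Z=0) = P(X,Y=1)
- P(X,Z=1) = P(X,Y=0) + P(X,Y=2) + P(X,Y=3)

I(X;Z) = I(X;f(Y)) = 0.0160 bits

Verification: 0.0184 ≥ 0.0160 ✓

Information cannot be created by processing; the function f can only lose information about X.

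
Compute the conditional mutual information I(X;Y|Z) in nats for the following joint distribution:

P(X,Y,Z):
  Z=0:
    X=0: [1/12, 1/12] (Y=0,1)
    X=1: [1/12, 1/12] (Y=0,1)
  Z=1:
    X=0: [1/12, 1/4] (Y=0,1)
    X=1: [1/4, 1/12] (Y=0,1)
0.0872 nats

Conditional mutual information: I(X;Y|Z) = H(X|Z) + H(Y|Z) - H(X,Y|Z)

H(Z) = 0.6365
H(X,Z) = 1.3297 → H(X|Z) = 0.6931
H(Y,Z) = 1.3297 → H(Y|Z) = 0.6931
H(X,Y,Z) = 1.9356 → H(X,Y|Z) = 1.2991

I(X;Y|Z) = 0.6931 + 0.6931 - 1.2991 = 0.0872 nats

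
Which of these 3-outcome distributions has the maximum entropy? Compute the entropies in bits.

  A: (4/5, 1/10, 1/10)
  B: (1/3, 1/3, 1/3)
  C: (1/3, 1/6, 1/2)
B

For a discrete distribution over n outcomes, entropy is maximized by the uniform distribution.

Computing entropies:
H(A) = 0.9219 bits
H(B) = 1.5850 bits
H(C) = 1.4591 bits

The uniform distribution (where all probabilities equal 1/3) achieves the maximum entropy of log_2(3) = 1.5850 bits.

Distribution B has the highest entropy.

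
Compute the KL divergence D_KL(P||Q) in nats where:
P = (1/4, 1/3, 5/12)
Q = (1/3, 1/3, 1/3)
0.0211 nats

KL divergence: D_KL(P||Q) = Σ p(x) log(p(x)/q(x))

Computing term by term:
  x=0: 1/4 × log_e[(1/4)/(1/3)] = 1/4 × -0.2877 = -0.0719
  x=1: 1/3 × log_e[(1/3)/(1/3)] = 1/3 × 0.0000 = 0.0000
  x=2: 5/12 × log_e[(5/12)/(1/3)] = 5/12 × 0.2231 = 0.0930

D_KL(P||Q) = 0.0211 nats

Note: KL divergence is always non-negative and equals 0 iff P = Q.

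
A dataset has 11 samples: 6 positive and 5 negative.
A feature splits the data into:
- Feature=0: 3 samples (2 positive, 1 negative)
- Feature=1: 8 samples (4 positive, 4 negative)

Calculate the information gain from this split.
0.0163 bits

Information Gain = H(Y) - H(Y|Feature)

Before split:
P(positive) = 6/11 = 0.5455
H(Y) = 0.9940 bits

After split:
Feature=0: H = 0.9183 bits (weight = 3/11)
Feature=1: H = 1.0000 bits (weight = 8/11)
H(Y|Feature) = (3/11)×0.9183 + (8/11)×1.0000 = 0.9777 bits

Information Gain = 0.9940 - 0.9777 = 0.0163 bits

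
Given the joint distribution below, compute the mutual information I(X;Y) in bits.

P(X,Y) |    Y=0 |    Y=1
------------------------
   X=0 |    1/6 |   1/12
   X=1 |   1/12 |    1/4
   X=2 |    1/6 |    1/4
0.0753 bits

Mutual information: I(X;Y) = H(X) + H(Y) - H(X,Y)

Marginals:
P(X) = (1/4, 1/3, 5/12), H(X) = 1.5546 bits
P(Y) = (5/12, 7/12), H(Y) = 0.9799 bits

Joint entropy: H(X,Y) = 2.4591 bits

I(X;Y) = 1.5546 + 0.9799 - 2.4591 = 0.0753 bits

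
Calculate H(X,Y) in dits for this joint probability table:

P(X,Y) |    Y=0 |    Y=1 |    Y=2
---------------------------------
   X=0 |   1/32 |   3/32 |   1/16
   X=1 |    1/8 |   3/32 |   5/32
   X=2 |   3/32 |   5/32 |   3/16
0.9126 dits

Joint entropy is H(X,Y) = -Σ_{x,y} p(x,y) log p(x,y).

Summing over all non-zero entries:
H(X,Y) = -[1/32·log_10(1/32) + 3/32·log_10(3/32) + 1/16·log_10(1/16) + 1/8·log_10(1/8) + 3/32·log_10(3/32) + 5/32·log_10(5/32) + 3/32·log_10(3/32) + 5/32·log_10(5/32) + 3/16·log_10(3/16)]
H(X,Y) = 0.9126 dits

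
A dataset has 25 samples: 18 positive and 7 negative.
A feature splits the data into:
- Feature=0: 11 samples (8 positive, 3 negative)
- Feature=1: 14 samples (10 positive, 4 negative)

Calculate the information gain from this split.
0.0001 bits

Information Gain = H(Y) - H(Y|Feature)

Before split:
P(positive) = 18/25 = 0.7200
H(Y) = 0.8555 bits

After split:
Feature=0: H = 0.8454 bits (weight = 11/25)
Feature=1: H = 0.8631 bits (weight = 14/25)
H(Y|Feature) = (11/25)×0.8454 + (14/25)×0.8631 = 0.8553 bits

Information Gain = 0.8555 - 0.8553 = 0.0001 bits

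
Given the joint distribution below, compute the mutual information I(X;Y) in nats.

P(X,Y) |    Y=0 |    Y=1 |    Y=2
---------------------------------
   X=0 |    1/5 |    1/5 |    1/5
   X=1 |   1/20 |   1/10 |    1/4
0.0478 nats

Mutual information: I(X;Y) = H(X) + H(Y) - H(X,Y)

Marginals:
P(X) = (3/5, 2/5), H(X) = 0.6730 nats
P(Y) = (1/4, 3/10, 9/20), H(Y) = 1.0671 nats

Joint entropy: H(X,Y) = 1.6923 nats

I(X;Y) = 0.6730 + 1.0671 - 1.6923 = 0.0478 nats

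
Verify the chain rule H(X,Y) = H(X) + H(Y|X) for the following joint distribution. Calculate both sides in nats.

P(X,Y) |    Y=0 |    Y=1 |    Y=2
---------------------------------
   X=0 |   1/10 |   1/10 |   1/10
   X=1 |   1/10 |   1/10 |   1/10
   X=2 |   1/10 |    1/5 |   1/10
H(X,Y) = 2.1640, H(X) = 1.0889, H(Y|X) = 1.0751 (all in nats)

Chain rule: H(X,Y) = H(X) + H(Y|X)

Left side — joint entropy directly:
H(X,Y) = -Σ p(x,y) log p(x,y) = 2.1640 nats

Right side — compute H(Y|X) from the conditional distributions:
P(X) = (3/10, 3/10, 2/5), so H(X) = 1.0889 nats
H(Y|X) = Σ_x P(X=x) · H(Y|X=x):
  P(Y|X=0) = (1/3, 1/3, 1/3), H(Y|X=0) = 1.0986, weight P(X=0) = 3/10
  P(Y|X=1) = (1/3, 1/3, 1/3), H(Y|X=1) = 1.0986, weight P(X=1) = 3/10
  P(Y|X=2) = (1/4, 1/2, 1/4), H(Y|X=2) = 1.0397, weight P(X=2) = 2/5
H(Y|X) = 1.0751 nats

H(X) + H(Y|X) = 1.0889 + 1.0751 = 2.1640 nats

Both sides equal 2.1640 nats. ✓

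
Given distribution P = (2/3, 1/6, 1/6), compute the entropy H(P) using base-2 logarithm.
1.2516 bits

Shannon entropy is H(X) = -Σ p(x) log p(x).

For P = (2/3, 1/6, 1/6):
H = -2/3 × log_2(2/3) -1/6 × log_2(1/6) -1/6 × log_2(1/6)
H = 1.2516 bits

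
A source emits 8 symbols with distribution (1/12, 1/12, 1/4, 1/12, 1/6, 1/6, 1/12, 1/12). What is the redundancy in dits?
0.0435 dits

Redundancy measures how far a source is from maximum entropy:
R = H_max - H(X)

Maximum entropy for 8 symbols: H_max = log_10(8) = 0.9031 dits
Actual entropy: H(X) = 0.8596 dits
Redundancy: R = 0.9031 - 0.8596 = 0.0435 dits

This redundancy represents potential for compression: the source could be compressed by 0.0435 dits per symbol.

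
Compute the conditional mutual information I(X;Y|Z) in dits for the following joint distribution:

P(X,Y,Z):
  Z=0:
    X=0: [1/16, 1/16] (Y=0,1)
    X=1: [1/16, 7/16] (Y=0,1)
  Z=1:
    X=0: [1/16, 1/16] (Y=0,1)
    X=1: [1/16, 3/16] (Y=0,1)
0.0214 dits

Conditional mutual information: I(X;Y|Z) = H(X|Z) + H(Y|Z) - H(X,Y|Z)

H(Z) = 0.2873
H(X,Z) = 0.5268 → H(X|Z) = 0.2395
H(Y,Z) = 0.5268 → H(Y|Z) = 0.2395
H(X,Y,Z) = 0.7449 → H(X,Y|Z) = 0.4576

I(X;Y|Z) = 0.2395 + 0.2395 - 0.4576 = 0.0214 dits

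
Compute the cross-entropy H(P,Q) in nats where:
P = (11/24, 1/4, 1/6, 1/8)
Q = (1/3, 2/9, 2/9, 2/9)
1.3182 nats

Cross-entropy: H(P,Q) = -Σ p(x) log q(x)

Alternatively: H(P,Q) = H(P) + D_KL(P||Q)
H(P) = 1.2627 nats
D_KL(P||Q) = 0.0555 nats

H(P,Q) = 1.2627 + 0.0555 = 1.3182 nats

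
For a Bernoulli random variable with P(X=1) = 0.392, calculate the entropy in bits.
0.9661 bits

The binary entropy function is:
H(p) = -p log(p) - (1-p) log(1-p)

H(0.392) = -0.392 × log_2(0.392) - 0.608 × log_2(0.608)
H(0.392) = 0.9661 bits

Note: Binary entropy is maximized at p=0.5 (H=1 bit) and minimized at p=0 or p=1 (H=0).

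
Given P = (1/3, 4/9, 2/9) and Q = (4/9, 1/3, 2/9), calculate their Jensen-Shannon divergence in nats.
0.0080 nats

Jensen-Shannon divergence is:
JSD(P||Q) = 0.5 × D_KL(P||M) + 0.5 × D_KL(Q||M)
where M = 0.5 × (P + Q) is the mixture distribution.

M = 0.5 × (1/3, 4/9, 2/9) + 0.5 × (4/9, 1/3, 2/9) = (7/18, 7/18, 2/9)

D_KL(P||M) = 0.0080 nats
D_KL(Q||M) = 0.0080 nats

JSD(P||Q) = 0.5 × 0.0080 + 0.5 × 0.0080 = 0.0080 nats

Unlike KL divergence, JSD is symmetric and bounded: 0 ≤ JSD ≤ log(2).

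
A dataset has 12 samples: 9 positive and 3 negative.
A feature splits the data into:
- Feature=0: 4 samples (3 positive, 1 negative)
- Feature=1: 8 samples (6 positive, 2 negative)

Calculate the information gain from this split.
0.0000 bits

Information Gain = H(Y) - H(Y|Feature)

Before split:
P(positive) = 9/12 = 0.7500
H(Y) = 0.8113 bits

After split:
Feature=0: H = 0.8113 bits (weight = 4/12)
Feature=1: H = 0.8113 bits (weight = 8/12)
H(Y|Feature) = (4/12)×0.8113 + (8/12)×0.8113 = 0.8113 bits

Information Gain = 0.8113 - 0.8113 = 0.0000 bits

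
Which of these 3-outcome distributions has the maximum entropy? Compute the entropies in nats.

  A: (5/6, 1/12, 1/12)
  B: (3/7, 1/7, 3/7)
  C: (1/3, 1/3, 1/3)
C

For a discrete distribution over n outcomes, entropy is maximized by the uniform distribution.

Computing entropies:
H(A) = 0.5661 nats
H(B) = 1.0042 nats
H(C) = 1.0986 nats

The uniform distribution (where all probabilities equal 1/3) achieves the maximum entropy of log_e(3) = 1.0986 nats.

Distribution C has the highest entropy.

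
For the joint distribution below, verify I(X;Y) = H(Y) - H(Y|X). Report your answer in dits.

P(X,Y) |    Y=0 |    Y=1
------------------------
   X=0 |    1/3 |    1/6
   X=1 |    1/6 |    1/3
I(X;Y) = 0.0246 dits

Mutual information has multiple equivalent forms:
- I(X;Y) = H(X) - H(X|Y)
- I(X;Y) = H(Y) - H(Y|X)
- I(X;Y) = H(X) + H(Y) - H(X,Y)

Computing all quantities:
H(X) = 0.3010, H(Y) = 0.3010, H(X,Y) = 0.5775
H(X|Y) = 0.2764, H(Y|X) = 0.2764

Verification:
H(X) - H(X|Y) = 0.3010 - 0.2764 = 0.0246
H(Y) - H(Y|X) = 0.3010 - 0.2764 = 0.0246
H(X) + H(Y) - H(X,Y) = 0.3010 + 0.3010 - 0.5775 = 0.0246

All forms give I(X;Y) = 0.0246 dits. ✓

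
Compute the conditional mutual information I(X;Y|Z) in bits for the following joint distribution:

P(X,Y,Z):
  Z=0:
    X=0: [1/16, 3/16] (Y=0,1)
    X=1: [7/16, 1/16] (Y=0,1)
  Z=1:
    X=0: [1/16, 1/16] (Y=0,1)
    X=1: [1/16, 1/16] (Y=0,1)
0.2141 bits

Conditional mutual information: I(X;Y|Z) = H(X|Z) + H(Y|Z) - H(X,Y|Z)

H(Z) = 0.8113
H(X,Z) = 1.7500 → H(X|Z) = 0.9387
H(Y,Z) = 1.7500 → H(Y|Z) = 0.9387
H(X,Y,Z) = 2.4746 → H(X,Y|Z) = 1.6633

I(X;Y|Z) = 0.9387 + 0.9387 - 1.6633 = 0.2141 bits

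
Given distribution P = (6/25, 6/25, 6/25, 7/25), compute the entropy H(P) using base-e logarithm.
1.3840 nats

Shannon entropy is H(X) = -Σ p(x) log p(x).

For P = (6/25, 6/25, 6/25, 7/25):
H = -6/25 × log_e(6/25) -6/25 × log_e(6/25) -6/25 × log_e(6/25) -7/25 × log_e(7/25)
H = 1.3840 nats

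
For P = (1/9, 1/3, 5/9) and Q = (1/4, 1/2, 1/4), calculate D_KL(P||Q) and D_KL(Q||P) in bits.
D_KL(P||Q) = 0.3150, D_KL(Q||P) = 0.2970

KL divergence is not symmetric: D_KL(P||Q) ≠ D_KL(Q||P) in general.

D_KL(P||Q) = 0.3150 bits
D_KL(Q||P) = 0.2970 bits

No, they are not equal!

This asymmetry is why KL divergence is not a true distance metric.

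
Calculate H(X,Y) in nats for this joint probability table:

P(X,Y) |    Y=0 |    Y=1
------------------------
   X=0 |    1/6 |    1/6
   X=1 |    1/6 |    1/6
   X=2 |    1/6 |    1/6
1.7918 nats

Joint entropy is H(X,Y) = -Σ_{x,y} p(x,y) log p(x,y).

Summing over all non-zero entries:
H(X,Y) = -[1/6·log_e(1/6) + 1/6·log_e(1/6) + 1/6·log_e(1/6) + 1/6·log_e(1/6) + 1/6·log_e(1/6) + 1/6·log_e(1/6)]
H(X,Y) = 1.7918 nats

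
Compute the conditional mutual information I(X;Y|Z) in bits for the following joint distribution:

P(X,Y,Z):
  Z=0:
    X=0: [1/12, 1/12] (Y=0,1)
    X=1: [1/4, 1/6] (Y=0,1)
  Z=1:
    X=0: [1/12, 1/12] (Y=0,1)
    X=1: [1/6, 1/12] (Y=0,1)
0.0118 bits

Conditional mutual information: I(X;Y|Z) = H(X|Z) + H(Y|Z) - H(X,Y|Z)

H(Z) = 0.9799
H(X,Z) = 1.8879 → H(X|Z) = 0.9080
H(Y,Z) = 1.9591 → H(Y|Z) = 0.9793
H(X,Y,Z) = 2.8554 → H(X,Y|Z) = 1.8755

I(X;Y|Z) = 0.9080 + 0.9793 - 1.8755 = 0.0118 bits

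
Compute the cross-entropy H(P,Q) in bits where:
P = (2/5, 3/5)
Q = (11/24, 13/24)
0.9809 bits

Cross-entropy: H(P,Q) = -Σ p(x) log q(x)

Alternatively: H(P,Q) = H(P) + D_KL(P||Q)
H(P) = 0.9710 bits
D_KL(P||Q) = 0.0100 bits

H(P,Q) = 0.9710 + 0.0100 = 0.9809 bits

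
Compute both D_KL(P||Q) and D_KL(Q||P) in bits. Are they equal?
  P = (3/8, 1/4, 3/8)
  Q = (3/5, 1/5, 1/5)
D_KL(P||Q) = 0.1663, D_KL(Q||P) = 0.1611

KL divergence is not symmetric: D_KL(P||Q) ≠ D_KL(Q||P) in general.

D_KL(P||Q) = 0.1663 bits
D_KL(Q||P) = 0.1611 bits

No, they are not equal!

This asymmetry is why KL divergence is not a true distance metric.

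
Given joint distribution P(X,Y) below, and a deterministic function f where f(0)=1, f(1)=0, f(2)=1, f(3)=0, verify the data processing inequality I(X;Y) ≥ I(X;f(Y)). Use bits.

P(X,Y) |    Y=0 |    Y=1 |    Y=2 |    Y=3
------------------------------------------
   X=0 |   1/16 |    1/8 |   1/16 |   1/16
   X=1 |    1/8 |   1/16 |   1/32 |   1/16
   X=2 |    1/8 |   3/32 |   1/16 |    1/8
I(X;Y) = 0.0482, I(X;f(Y)) = 0.0105, inequality holds: 0.0482 ≥ 0.0105

Data Processing Inequality: For any Markov chain X → Y → Z, we have I(X;Y) ≥ I(X;Z).

Here Z = f(Y) is a deterministic function of Y, forming X → Y → Z.

Original I(X;Y) = 0.0482 bits

After applying f:
P(X,Z) where Z=f(Y):
- P(X,Z=0) = P(X,Y=1) + P(X,Y=3)
- P(X,Z=1) = P(X,Y=0) + P(X,Y=2)

I(X;Z) = I(X;f(Y)) = 0.0105 bits

Verification: 0.0482 ≥ 0.0105 ✓

Information cannot be created by processing; the function f can only lose information about X.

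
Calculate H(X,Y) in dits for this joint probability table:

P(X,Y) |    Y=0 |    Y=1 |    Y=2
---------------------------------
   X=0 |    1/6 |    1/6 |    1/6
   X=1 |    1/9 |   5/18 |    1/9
0.7557 dits

Joint entropy is H(X,Y) = -Σ_{x,y} p(x,y) log p(x,y).

Summing over all non-zero entries:
H(X,Y) = -[1/6·log_10(1/6) + 1/6·log_10(1/6) + 1/6·log_10(1/6) + 1/9·log_10(1/9) + 5/18·log_10(5/18) + 1/9·log_10(1/9)]
H(X,Y) = 0.7557 dits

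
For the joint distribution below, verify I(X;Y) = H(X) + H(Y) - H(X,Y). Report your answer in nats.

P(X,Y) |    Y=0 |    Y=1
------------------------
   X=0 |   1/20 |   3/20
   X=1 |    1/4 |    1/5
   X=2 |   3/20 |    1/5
I(X;Y) = 0.0275 nats

Mutual information has multiple equivalent forms:
- I(X;Y) = H(X) - H(X|Y)
- I(X;Y) = H(Y) - H(Y|X)
- I(X;Y) = H(X) + H(Y) - H(X,Y)

Computing all quantities:
H(X) = 1.0487, H(Y) = 0.6881, H(X,Y) = 1.7093
H(X|Y) = 1.0211, H(Y|X) = 0.6606

Verification:
H(X) - H(X|Y) = 1.0487 - 1.0211 = 0.0275
H(Y) - H(Y|X) = 0.6881 - 0.6606 = 0.0275
H(X) + H(Y) - H(X,Y) = 1.0487 + 0.6881 - 1.7093 = 0.0275

All forms give I(X;Y) = 0.0275 nats. ✓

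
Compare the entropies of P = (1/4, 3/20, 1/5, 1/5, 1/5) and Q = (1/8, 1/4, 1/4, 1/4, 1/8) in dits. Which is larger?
P

Computing entropies in dits:
H(P) = 0.6935
H(Q) = 0.6773

Distribution P has higher entropy.

Intuition: The distribution closer to uniform (more spread out) has higher entropy.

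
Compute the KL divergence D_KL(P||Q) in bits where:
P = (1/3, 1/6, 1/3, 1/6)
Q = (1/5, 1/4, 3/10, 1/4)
0.1013 bits

KL divergence: D_KL(P||Q) = Σ p(x) log(p(x)/q(x))

Computing term by term:
  x=0: 1/3 × log_2[(1/3)/(1/5)] = 1/3 × 0.7370 = 0.2457
  x=1: 1/6 × log_2[(1/6)/(1/4)] = 1/6 × -0.5850 = -0.0975
  x=2: 1/3 × log_2[(1/3)/(3/10)] = 1/3 × 0.1520 = 0.0507
  x=3: 1/6 × log_2[(1/6)/(1/4)] = 1/6 × -0.5850 = -0.0975

D_KL(P||Q) = 0.1013 bits

Note: KL divergence is always non-negative and equals 0 iff P = Q.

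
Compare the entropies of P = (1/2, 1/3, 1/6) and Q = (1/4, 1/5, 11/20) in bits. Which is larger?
P

Computing entropies in bits:
H(P) = 1.4591
H(Q) = 1.4388

Distribution P has higher entropy.

Intuition: The distribution closer to uniform (more spread out) has higher entropy.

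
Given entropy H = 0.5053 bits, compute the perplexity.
1.4194

Perplexity is 2^H (or exp(H) for natural log).

H = 0.5053 bits
Perplexity = 2^0.5053 = 1.4194

Interpretation: The model's uncertainty is equivalent to choosing uniformly among 1.4 options.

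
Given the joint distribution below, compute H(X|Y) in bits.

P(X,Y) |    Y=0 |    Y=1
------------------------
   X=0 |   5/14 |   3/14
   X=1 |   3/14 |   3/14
0.9740 bits

Using the chain rule: H(X|Y) = H(X,Y) - H(Y)

First, compute H(X,Y) = 1.9592 bits

Marginal P(Y) = (4/7, 3/7)
H(Y) = 0.9852 bits

H(X|Y) = H(X,Y) - H(Y) = 1.9592 - 0.9852 = 0.9740 bits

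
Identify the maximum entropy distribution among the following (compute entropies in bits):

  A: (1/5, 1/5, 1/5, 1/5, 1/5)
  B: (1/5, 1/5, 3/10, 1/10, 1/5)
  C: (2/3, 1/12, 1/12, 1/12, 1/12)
A

For a discrete distribution over n outcomes, entropy is maximized by the uniform distribution.

Computing entropies:
H(A) = 2.3219 bits
H(B) = 2.2464 bits
H(C) = 1.5850 bits

The uniform distribution (where all probabilities equal 1/5) achieves the maximum entropy of log_2(5) = 2.3219 bits.

Distribution A has the highest entropy.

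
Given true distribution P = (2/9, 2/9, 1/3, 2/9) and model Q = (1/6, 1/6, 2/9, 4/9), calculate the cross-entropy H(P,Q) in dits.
0.6418 dits

Cross-entropy: H(P,Q) = -Σ p(x) log q(x)

Alternatively: H(P,Q) = H(P) + D_KL(P||Q)
H(P) = 0.5945 dits
D_KL(P||Q) = 0.0473 dits

H(P,Q) = 0.5945 + 0.0473 = 0.6418 dits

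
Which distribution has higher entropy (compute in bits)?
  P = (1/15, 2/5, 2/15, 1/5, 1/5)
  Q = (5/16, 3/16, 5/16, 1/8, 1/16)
Q

Computing entropies in bits:
H(P) = 2.1056
H(Q) = 2.1266

Distribution Q has higher entropy.

Intuition: The distribution closer to uniform (more spread out) has higher entropy.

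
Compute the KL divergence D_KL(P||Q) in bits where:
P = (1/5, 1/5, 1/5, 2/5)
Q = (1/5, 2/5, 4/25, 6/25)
0.1592 bits

KL divergence: D_KL(P||Q) = Σ p(x) log(p(x)/q(x))

Computing term by term:
  x=0: 1/5 × log_2[(1/5)/(1/5)] = 1/5 × 0.0000 = 0.0000
  x=1: 1/5 × log_2[(1/5)/(2/5)] = 1/5 × -1.0000 = -0.2000
  x=2: 1/5 × log_2[(1/5)/(4/25)] = 1/5 × 0.3219 = 0.0644
  x=3: 2/5 × log_2[(2/5)/(6/25)] = 2/5 × 0.7370 = 0.2948

D_KL(P||Q) = 0.1592 bits

Note: KL divergence is always non-negative and equals 0 iff P = Q.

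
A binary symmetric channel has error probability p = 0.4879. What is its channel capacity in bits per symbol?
0.0004 bits

For a binary symmetric channel (BSC) with error probability p:
Capacity C = 1 - H(p) bits per symbol

where H(p) = -p log₂(p) - (1-p) log₂(1-p) is the binary entropy function.

H(0.4879) = 0.9996 bits
C = 1 - 0.9996 = 0.0004 bits per symbol

This means we can reliably transmit up to 0.0004 bits of information per channel use.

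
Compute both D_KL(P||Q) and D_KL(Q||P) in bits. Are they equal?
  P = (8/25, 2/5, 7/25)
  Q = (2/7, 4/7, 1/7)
D_KL(P||Q) = 0.1183, D_KL(Q||P) = 0.1086

KL divergence is not symmetric: D_KL(P||Q) ≠ D_KL(Q||P) in general.

D_KL(P||Q) = 0.1183 bits
D_KL(Q||P) = 0.1086 bits

No, they are not equal!

This asymmetry is why KL divergence is not a true distance metric.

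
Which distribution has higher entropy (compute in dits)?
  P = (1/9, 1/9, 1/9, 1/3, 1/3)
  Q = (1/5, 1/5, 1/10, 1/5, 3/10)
Q

Computing entropies in dits:
H(P) = 0.6362
H(Q) = 0.6762

Distribution Q has higher entropy.

Intuition: The distribution closer to uniform (more spread out) has higher entropy.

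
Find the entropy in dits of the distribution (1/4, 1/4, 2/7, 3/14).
0.5998 dits

Shannon entropy is H(X) = -Σ p(x) log p(x).

For P = (1/4, 1/4, 2/7, 3/14):
H = -1/4 × log_10(1/4) -1/4 × log_10(1/4) -2/7 × log_10(2/7) -3/14 × log_10(3/14)
H = 0.5998 dits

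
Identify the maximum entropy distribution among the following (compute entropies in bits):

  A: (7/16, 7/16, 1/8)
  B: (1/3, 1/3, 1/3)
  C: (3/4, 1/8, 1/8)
B

For a discrete distribution over n outcomes, entropy is maximized by the uniform distribution.

Computing entropies:
H(A) = 1.4186 bits
H(B) = 1.5850 bits
H(C) = 1.0613 bits

The uniform distribution (where all probabilities equal 1/3) achieves the maximum entropy of log_2(3) = 1.5850 bits.

Distribution B has the highest entropy.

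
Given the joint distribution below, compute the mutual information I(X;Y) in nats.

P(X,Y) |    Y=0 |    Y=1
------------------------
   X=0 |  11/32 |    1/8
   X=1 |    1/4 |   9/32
0.0363 nats

Mutual information: I(X;Y) = H(X) + H(Y) - H(X,Y)

Marginals:
P(X) = (15/32, 17/32), H(X) = 0.6912 nats
P(Y) = (19/32, 13/32), H(Y) = 0.6755 nats

Joint entropy: H(X,Y) = 1.3303 nats

I(X;Y) = 0.6912 + 0.6755 - 1.3303 = 0.0363 nats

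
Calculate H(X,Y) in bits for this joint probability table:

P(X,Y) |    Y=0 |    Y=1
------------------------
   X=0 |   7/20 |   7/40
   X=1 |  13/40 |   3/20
1.9077 bits

Joint entropy is H(X,Y) = -Σ_{x,y} p(x,y) log p(x,y).

Summing over all non-zero entries:
H(X,Y) = -[7/20·log_2(7/20) + 7/40·log_2(7/40) + 13/40·log_2(13/40) + 3/20·log_2(3/20)]
H(X,Y) = 1.9077 bits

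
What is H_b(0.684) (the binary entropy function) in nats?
0.6238 nats

The binary entropy function is:
H(p) = -p log(p) - (1-p) log(1-p)

H(0.684) = -0.684 × log_e(0.684) - 0.316 × log_e(0.316)
H(0.684) = 0.6238 nats

Note: Binary entropy is maximized at p=0.5 (H=1 bit) and minimized at p=0 or p=1 (H=0).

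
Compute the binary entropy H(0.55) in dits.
0.2989 dits

The binary entropy function is:
H(p) = -p log(p) - (1-p) log(1-p)

H(0.55) = -0.55 × log_10(0.55) - 0.45 × log_10(0.45)
H(0.55) = 0.2989 dits

Note: Binary entropy is maximized at p=0.5 (H=1 bit) and minimized at p=0 or p=1 (H=0).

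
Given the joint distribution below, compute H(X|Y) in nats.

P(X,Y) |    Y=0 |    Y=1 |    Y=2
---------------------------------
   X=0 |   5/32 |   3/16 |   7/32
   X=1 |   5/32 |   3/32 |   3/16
0.6760 nats

Using the chain rule: H(X|Y) = H(X,Y) - H(Y)

First, compute H(X,Y) = 1.7622 nats

Marginal P(Y) = (5/16, 9/32, 13/32)
H(Y) = 1.0862 nats

H(X|Y) = H(X,Y) - H(Y) = 1.7622 - 1.0862 = 0.6760 nats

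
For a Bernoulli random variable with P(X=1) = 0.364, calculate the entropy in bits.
0.9460 bits

The binary entropy function is:
H(p) = -p log(p) - (1-p) log(1-p)

H(0.364) = -0.364 × log_2(0.364) - 0.636 × log_2(0.636)
H(0.364) = 0.9460 bits

Note: Binary entropy is maximized at p=0.5 (H=1 bit) and minimized at p=0 or p=1 (H=0).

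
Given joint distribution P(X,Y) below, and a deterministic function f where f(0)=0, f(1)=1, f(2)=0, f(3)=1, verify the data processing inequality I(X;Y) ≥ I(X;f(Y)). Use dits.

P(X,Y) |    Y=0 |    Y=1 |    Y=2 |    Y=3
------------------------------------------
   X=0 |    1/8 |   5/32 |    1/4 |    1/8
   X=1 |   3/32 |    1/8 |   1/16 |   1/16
I(X;Y) = 0.0109, I(X;f(Y)) = 0.0027, inequality holds: 0.0109 ≥ 0.0027

Data Processing Inequality: For any Markov chain X → Y → Z, we have I(X;Y) ≥ I(X;Z).

Here Z = f(Y) is a deterministic function of Y, forming X → Y → Z.

Original I(X;Y) = 0.0109 dits

After applying f:
P(X,Z) where Z=f(Y):
- P(X,Z=0) = P(X,Y=0) + P(X,Y=2)
- P(X,Z=1) = P(X,Y=1) + P(X,Y=3)

I(X;Z) = I(X;f(Y)) = 0.0027 dits

Verification: 0.0109 ≥ 0.0027 ✓

Information cannot be created by processing; the function f can only lose information about X.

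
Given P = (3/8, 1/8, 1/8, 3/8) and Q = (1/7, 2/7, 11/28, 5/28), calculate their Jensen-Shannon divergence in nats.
0.0973 nats

Jensen-Shannon divergence is:
JSD(P||Q) = 0.5 × D_KL(P||M) + 0.5 × D_KL(Q||M)
where M = 0.5 × (P + Q) is the mixture distribution.

M = 0.5 × (3/8, 1/8, 1/8, 3/8) + 0.5 × (1/7, 2/7, 11/28, 5/28) = (0.258929, 0.205357, 0.258929, 0.276786)

D_KL(P||M) = 0.0997 nats
D_KL(Q||M) = 0.0949 nats

JSD(P||Q) = 0.5 × 0.0997 + 0.5 × 0.0949 = 0.0973 nats

Unlike KL divergence, JSD is symmetric and bounded: 0 ≤ JSD ≤ log(2).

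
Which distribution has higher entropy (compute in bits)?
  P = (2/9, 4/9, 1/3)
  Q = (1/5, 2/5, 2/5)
P

Computing entropies in bits:
H(P) = 1.5305
H(Q) = 1.5219

Distribution P has higher entropy.

Intuition: The distribution closer to uniform (more spread out) has higher entropy.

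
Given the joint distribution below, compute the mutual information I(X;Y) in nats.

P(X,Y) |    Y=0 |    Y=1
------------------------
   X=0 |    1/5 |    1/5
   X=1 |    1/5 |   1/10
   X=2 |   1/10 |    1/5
0.0340 nats

Mutual information: I(X;Y) = H(X) + H(Y) - H(X,Y)

Marginals:
P(X) = (2/5, 3/10, 3/10), H(X) = 1.0889 nats
P(Y) = (1/2, 1/2), H(Y) = 0.6931 nats

Joint entropy: H(X,Y) = 1.7481 nats

I(X;Y) = 1.0889 + 0.6931 - 1.7481 = 0.0340 nats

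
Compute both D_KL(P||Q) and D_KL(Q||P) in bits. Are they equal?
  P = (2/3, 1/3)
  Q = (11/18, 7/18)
D_KL(P||Q) = 0.0096, D_KL(Q||P) = 0.0098

KL divergence is not symmetric: D_KL(P||Q) ≠ D_KL(Q||P) in general.

D_KL(P||Q) = 0.0096 bits
D_KL(Q||P) = 0.0098 bits

No, they are not equal!

This asymmetry is why KL divergence is not a true distance metric.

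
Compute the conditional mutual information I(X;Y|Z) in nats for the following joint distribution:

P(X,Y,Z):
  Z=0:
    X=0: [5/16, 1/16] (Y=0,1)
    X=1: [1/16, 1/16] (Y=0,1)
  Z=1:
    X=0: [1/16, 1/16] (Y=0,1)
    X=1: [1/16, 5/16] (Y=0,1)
0.0511 nats

Conditional mutual information: I(X;Y|Z) = H(X|Z) + H(Y|Z) - H(X,Y|Z)

H(Z) = 0.6931
H(X,Z) = 1.2555 → H(X|Z) = 0.5623
H(Y,Z) = 1.2555 → H(Y|Z) = 0.5623
H(X,Y,Z) = 1.7667 → H(X,Y|Z) = 1.0735

I(X;Y|Z) = 0.5623 + 0.5623 - 1.0735 = 0.0511 nats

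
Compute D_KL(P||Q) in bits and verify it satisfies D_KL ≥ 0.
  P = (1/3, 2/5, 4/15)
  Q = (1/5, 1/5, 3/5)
0.3337 bits

KL divergence satisfies the Gibbs inequality: D_KL(P||Q) ≥ 0 for all distributions P, Q.

D_KL(P||Q) = Σ p(x) log(p(x)/q(x))
Term by term:
  x=0: 1/3 × log_2[(1/3)/(1/5)] = 0.2457
  x=1: 2/5 × log_2[(2/5)/(1/5)] = 0.4000
  x=2: 4/15 × log_2[(4/15)/(3/5)] = -0.3120
D_KL(P||Q) = 0.3337 bits

D_KL(P||Q) = 0.3337 ≥ 0 ✓

This non-negativity is a fundamental property: relative entropy cannot be negative because it measures how different Q is from P.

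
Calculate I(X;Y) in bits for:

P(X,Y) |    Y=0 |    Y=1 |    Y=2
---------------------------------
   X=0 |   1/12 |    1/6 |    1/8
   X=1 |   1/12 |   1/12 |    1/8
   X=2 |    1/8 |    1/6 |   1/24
0.0667 bits

Mutual information: I(X;Y) = H(X) + H(Y) - H(X,Y)

Marginals:
P(X) = (3/8, 7/24, 1/3), H(X) = 1.5774 bits
P(Y) = (7/24, 5/12, 7/24), H(Y) = 1.5632 bits

Joint entropy: H(X,Y) = 3.0739 bits

I(X;Y) = 1.5774 + 1.5632 - 3.0739 = 0.0667 bits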